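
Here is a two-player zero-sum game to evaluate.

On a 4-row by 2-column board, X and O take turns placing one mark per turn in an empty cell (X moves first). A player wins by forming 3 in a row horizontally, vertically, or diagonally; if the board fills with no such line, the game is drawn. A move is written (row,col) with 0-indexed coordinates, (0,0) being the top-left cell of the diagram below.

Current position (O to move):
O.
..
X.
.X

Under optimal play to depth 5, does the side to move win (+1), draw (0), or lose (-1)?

[O./../X./.X] O move#1: (0,1):+0/OO/../X./.X*, (1,0):+0/O./O./X./.X, (1,1):+0/O./.O/X./.X, (2,1):+0/O./../XO/.X, (3,0):+0/O./../X./OX
[OO/../X./.X] X move#2: (1,0):+0/OO/X./X./.X*, (1,1):+0/OO/.X/X./.X, (2,1):+0/OO/../XX/.X, (3,0):+0/OO/../X./XX
[OO/X./X./.X] O move#3: (1,1):-1/OO/XO/X./.X, (2,1):-1/OO/X./XO/.X, (3,0):+0/OO/X./X./OX*
[OO/X./X./OX] X move#4: (1,1):+0/OO/XX/X./OX*, (2,1):+0/OO/X./XX/OX
[OO/XX/X./OX] O move#5: (2,1):+0/OO/XX/XO/OX*
[OO/XX/XO/OX] end (terminal +0, X#6); searched O./../X./.X to 5

value(O./../X./.X, O) = 0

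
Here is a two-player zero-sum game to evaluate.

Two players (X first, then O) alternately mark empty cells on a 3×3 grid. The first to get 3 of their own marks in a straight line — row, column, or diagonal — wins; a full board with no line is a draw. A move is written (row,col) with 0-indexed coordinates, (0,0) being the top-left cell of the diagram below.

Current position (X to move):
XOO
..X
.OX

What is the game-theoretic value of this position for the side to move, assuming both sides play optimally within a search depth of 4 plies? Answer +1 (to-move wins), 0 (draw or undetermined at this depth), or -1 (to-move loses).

value(XOO/..X/.OX, X) = +1

p1 X@[XOO/..X/.OX]: (1,0)[XOO/X.X/.OX]-1 (1,1)[XOO/.XX/.OX]+1* (2,0)[XOO/..X/XOX]-1
p2 O@[XOO/.XX/.OX] terminal -1; root [XOO/..X/.OX] d4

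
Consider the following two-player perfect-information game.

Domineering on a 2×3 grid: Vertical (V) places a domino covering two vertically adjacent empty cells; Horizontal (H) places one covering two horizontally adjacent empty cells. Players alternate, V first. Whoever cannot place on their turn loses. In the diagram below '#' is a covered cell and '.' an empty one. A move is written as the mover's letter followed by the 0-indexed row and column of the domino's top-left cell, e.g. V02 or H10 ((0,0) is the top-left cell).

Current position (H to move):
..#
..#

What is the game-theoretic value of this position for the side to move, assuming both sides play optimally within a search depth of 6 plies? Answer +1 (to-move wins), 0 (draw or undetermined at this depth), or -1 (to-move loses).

p1 H@[..#/..#]: H00[###/..#]+1* H10[..#/###]+1
p2 V@[###/..#] terminal -1; root [..#/..#] d6

value(..#/..#, H) = +1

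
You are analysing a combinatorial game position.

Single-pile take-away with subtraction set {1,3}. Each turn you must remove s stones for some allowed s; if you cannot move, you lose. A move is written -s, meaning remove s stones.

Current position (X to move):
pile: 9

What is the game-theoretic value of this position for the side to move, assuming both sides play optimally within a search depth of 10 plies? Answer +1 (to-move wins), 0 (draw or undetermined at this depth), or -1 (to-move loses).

value(9, X) = +1

[9] X move#1: -1:+1/8*, -3:+1/6
[8] O move#2: -1:-1/7*, -3:-1/5
[7] X move#3: -1:+1/6*, -3:+1/4
[6] O move#4: -1:-1/5*, -3:-1/3
[5] X move#5: -1:+1/4*, -3:+1/2
[4] O move#6: -1:-1/3*, -3:-1/1
[3] X move#7: -1:+1/2*, -3:+1/0
[2] O move#8: -1:-1/1*
[1] X move#9: -1:+1/0*
[0] end (terminal -1, O#10); searched 9 to 10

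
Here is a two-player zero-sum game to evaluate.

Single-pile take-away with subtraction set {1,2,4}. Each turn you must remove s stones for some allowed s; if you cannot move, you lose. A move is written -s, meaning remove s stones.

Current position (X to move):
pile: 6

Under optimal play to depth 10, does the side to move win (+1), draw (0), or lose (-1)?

ply 1, X at 6 | -1=-1→5*; -2=-1→4; -4=-1→2
ply 2, O at 5 | -1=-1→4; -2=+1→3*; -4=-1→1
ply 3, X at 3 | -1=-1→2*; -2=-1→1
ply 4, O at 2 | -1=-1→1; -2=+1→0*
ply 5: 0 is terminal -1 (X); from 6 depth 10

value(6, X) = -1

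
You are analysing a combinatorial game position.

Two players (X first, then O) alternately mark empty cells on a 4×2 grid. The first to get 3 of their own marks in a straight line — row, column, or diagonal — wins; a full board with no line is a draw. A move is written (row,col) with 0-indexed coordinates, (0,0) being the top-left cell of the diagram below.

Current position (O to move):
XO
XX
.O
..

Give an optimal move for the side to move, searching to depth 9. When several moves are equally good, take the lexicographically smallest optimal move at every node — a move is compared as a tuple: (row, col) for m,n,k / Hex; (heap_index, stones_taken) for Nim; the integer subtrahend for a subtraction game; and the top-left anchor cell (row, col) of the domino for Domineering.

[XO/XX/.O/..] O move#1: (2,0):+0/XO/XX/OO/..*, (3,0):-1/XO/XX/.O/O., (3,1):-1/XO/XX/.O/.O
[XO/XX/OO/..] X move#2: (3,0):+0/XO/XX/OO/X.*, (3,1):+0/XO/XX/OO/.X
[XO/XX/OO/X.] O move#3: (3,1):+0/XO/XX/OO/XO*
[XO/XX/OO/XO] end (terminal +0, X#4); searched XO/XX/.O/.. to 9

O's best at [XO/XX/.O/..]: (2,0)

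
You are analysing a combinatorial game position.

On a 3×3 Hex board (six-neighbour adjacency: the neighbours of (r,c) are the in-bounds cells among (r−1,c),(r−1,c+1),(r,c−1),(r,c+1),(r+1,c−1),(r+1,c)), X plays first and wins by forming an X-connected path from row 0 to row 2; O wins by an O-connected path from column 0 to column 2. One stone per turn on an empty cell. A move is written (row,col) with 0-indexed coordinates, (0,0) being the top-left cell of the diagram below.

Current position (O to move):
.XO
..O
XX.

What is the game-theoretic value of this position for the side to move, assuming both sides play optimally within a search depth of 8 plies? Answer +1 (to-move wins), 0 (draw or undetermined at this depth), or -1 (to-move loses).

ply 1, O at .XO/..O/XX. | (0,0)=-1→OXO/..O/XX.*; (1,0)=-1→.XO/O.O/XX.; (1,1)=-1→.XO/.OO/XX.; (2,2)=-1→.XO/..O/XXO
ply 2, X at OXO/..O/XX. | (1,0)=+1→OXO/X.O/XX.*; (1,1)=+1→OXO/.XO/XX.; (2,2)=+1→OXO/..O/XXX
ply 3: OXO/X.O/XX. is terminal -1 (O); from .XO/..O/XX. depth 8

value(.XO/..O/XX., O) = -1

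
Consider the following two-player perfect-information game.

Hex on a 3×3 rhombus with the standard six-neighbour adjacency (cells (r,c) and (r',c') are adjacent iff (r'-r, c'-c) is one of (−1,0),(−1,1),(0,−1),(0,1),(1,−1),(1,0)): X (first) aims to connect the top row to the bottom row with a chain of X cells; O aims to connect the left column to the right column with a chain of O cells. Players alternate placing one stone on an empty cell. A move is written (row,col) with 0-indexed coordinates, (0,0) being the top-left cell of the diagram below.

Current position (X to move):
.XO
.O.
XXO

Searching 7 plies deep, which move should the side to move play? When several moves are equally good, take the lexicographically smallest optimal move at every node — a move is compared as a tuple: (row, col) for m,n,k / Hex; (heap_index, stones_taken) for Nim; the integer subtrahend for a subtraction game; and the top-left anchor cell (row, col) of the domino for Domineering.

X's best at [.XO/.O./XXO]: (1,0)

[.XO/.O./XXO] X move#1: (0,0):-1/XXO/.O./XXO, (1,0):+1/.XO/XO./XXO*, (1,2):-1/.XO/.OX/XXO
[.XO/XO./XXO] end (terminal -1, O#2); searched .XO/.O./XXO to 7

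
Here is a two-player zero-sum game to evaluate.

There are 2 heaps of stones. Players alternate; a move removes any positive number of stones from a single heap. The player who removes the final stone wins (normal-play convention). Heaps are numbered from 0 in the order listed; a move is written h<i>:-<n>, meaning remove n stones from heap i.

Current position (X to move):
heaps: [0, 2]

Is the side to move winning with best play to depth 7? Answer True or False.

ply 1, X at (0,2) | h1:-1=-1→(0,1); h1:-2=+1→(0,0)*
ply 2: (0,0) is terminal -1 (O); from (0,2) depth 7

X winning at [(0,2)]: True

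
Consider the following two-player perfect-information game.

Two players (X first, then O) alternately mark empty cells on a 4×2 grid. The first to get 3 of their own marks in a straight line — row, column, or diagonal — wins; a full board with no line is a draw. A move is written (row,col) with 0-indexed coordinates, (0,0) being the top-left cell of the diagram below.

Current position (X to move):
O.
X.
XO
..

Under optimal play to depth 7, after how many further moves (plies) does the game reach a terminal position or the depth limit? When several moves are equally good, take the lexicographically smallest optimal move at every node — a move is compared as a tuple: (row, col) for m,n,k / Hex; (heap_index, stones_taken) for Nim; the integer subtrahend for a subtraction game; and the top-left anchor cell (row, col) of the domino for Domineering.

[O./X./XO/..] X move#1: (0,1):+0/OX/X./XO/.., (1,1):+0/O./XX/XO/.., (3,0):+1/O./X./XO/X.*, (3,1):+0/O./X./XO/.X
[O./X./XO/X.] end (terminal -1, O#2); searched O./X./XO/.. to 7

PV length from [O./X./XO/..]: 1 ply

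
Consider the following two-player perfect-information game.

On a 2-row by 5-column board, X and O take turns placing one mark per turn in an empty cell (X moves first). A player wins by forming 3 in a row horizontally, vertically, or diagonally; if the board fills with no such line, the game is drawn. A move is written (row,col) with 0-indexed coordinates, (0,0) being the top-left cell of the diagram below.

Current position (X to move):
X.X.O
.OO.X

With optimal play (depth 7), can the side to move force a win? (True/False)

p1 X@[X.X.O/.OO.X]: (0,1)[XXX.O/.OO.X]+1* (0,3)[X.XXO/.OO.X]-1 (1,0)[X.X.O/XOO.X]-1 (1,3)[X.X.O/.OOXX]-1
p2 O@[XXX.O/.OO.X] terminal -1; root [X.X.O/.OO.X] d7

X winning at [X.X.O/.OO.X]: True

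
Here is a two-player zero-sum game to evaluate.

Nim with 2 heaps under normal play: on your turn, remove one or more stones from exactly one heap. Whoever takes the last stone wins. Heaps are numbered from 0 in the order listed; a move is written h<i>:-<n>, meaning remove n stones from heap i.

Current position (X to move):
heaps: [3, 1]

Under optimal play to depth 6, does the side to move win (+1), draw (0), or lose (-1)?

value((3,1), X) = +1

p1 X@[(3,1)]: h0:-1[(2,1)]-1 h0:-2[(1,1)]+1* h0:-3[(0,1)]-1 h1:-1[(3,0)]-1
p2 O@[(1,1)]: h0:-1[(0,1)]-1* h1:-1[(1,0)]-1
p3 X@[(0,1)]: h1:-1[(0,0)]+1*
p4 O@[(0,0)] terminal -1; root [(3,1)] d6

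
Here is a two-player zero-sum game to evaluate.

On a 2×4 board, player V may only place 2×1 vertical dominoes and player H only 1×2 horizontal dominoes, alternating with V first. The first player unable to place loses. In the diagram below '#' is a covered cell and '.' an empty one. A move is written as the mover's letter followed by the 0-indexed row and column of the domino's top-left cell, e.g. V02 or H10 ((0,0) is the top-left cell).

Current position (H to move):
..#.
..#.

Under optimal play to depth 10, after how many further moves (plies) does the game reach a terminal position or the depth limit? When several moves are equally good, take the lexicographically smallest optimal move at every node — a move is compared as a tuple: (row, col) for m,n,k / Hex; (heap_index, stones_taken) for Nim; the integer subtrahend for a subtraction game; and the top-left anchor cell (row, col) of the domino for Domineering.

ply 1, H at ..#./..#. | H00=+1→###./..#.*; H10=+1→..#./###.
ply 2, V at ###./..#. | V03=-1→####/..##*
ply 3, H at ####/..## | H10=+1→####/####*
ply 4: ####/#### is terminal -1 (V); from ..#./..#. depth 10

PV length from [..#./..#.]: 3 plies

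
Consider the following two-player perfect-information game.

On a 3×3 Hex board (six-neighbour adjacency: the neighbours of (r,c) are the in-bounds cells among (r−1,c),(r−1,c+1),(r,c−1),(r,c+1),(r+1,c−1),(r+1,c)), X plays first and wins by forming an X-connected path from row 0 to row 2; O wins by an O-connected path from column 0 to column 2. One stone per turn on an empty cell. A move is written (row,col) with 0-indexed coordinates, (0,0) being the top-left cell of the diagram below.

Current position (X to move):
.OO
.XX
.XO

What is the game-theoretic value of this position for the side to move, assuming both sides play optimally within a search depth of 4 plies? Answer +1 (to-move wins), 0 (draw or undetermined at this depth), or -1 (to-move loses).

[.OO/.XX/.XO] X move#1: (0,0):-1/XOO/.XX/.XO*, (1,0):-1/.OO/XXX/.XO, (2,0):-1/.OO/.XX/XXO
[XOO/.XX/.XO] O move#2: (1,0):+1/XOO/OXX/.XO*, (2,0):-1/XOO/.XX/OXO
[XOO/OXX/.XO] end (terminal -1, X#3); searched .OO/.XX/.XO to 4

value(.OO/.XX/.XO, X) = -1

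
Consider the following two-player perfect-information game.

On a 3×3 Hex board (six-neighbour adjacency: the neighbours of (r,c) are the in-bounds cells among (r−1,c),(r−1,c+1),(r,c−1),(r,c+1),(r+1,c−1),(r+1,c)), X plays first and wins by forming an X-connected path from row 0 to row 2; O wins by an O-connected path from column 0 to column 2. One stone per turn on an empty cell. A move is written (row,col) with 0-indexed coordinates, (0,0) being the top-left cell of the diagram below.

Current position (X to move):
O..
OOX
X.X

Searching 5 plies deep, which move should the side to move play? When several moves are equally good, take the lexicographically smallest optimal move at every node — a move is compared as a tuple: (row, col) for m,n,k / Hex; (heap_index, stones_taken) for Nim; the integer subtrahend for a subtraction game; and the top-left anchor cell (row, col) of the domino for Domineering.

p1 X@[O../OOX/X.X]: (0,1)[OX./OOX/X.X]-1 (0,2)[O.X/OOX/X.X]+1* (2,1)[O../OOX/XXX]-1
p2 O@[O.X/OOX/X.X] terminal -1; root [O../OOX/X.X] d5

X's best at [O../OOX/X.X]: (0,2)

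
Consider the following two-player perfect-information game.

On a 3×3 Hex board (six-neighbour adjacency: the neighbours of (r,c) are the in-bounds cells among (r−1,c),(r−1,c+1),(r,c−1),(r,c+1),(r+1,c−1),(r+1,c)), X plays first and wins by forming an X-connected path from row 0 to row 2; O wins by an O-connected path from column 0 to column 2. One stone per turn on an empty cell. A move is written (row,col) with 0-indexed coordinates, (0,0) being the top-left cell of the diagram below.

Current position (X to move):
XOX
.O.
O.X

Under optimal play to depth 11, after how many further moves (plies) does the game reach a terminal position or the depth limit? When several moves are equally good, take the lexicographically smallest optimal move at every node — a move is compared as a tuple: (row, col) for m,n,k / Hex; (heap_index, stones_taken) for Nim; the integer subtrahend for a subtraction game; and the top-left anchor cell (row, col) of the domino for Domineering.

[XOX/.O./O.X] X move#1: (1,0):-1/XOX/XO./O.X, (1,2):+1/XOX/.OX/O.X*, (2,1):-1/XOX/.O./OXX
[XOX/.OX/O.X] end (terminal -1, O#2); searched XOX/.O./O.X to 11

PV length from [XOX/.O./O.X]: 1 ply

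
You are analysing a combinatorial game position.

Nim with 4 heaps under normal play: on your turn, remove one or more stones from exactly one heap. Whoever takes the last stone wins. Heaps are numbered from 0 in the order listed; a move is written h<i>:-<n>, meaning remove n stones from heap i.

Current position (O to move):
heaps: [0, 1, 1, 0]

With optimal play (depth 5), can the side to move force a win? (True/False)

O winning at [(0,1,1,0)]: False

[(0,1,1,0)] O move#1: h1:-1:-1/(0,0,1,0)*, h2:-1:-1/(0,1,0,0)
[(0,0,1,0)] X move#2: h2:-1:+1/(0,0,0,0)*
[(0,0,0,0)] end (terminal -1, O#3); searched (0,1,1,0) to 5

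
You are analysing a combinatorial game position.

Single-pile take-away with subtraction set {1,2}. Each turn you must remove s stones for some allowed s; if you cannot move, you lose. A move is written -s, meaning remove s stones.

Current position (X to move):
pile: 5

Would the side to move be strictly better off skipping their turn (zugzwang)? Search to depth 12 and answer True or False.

ply 1, X at 5 | -1=-1→4; -2=+1→3*
ply 2, O at 3 | -1=-1→2*; -2=-1→1
ply 3, X at 2 | -1=-1→1; -2=+1→0*
ply 4: 0 is terminal -1 (O); from 5 depth 12
pass branch (O moves first from the same position):
  | ply 1, O at 5 | -1=-1→4; -2=+1→3*
  | ply 2, X at 3 | -1=-1→2*; -2=-1→1
  | ply 3, O at 2 | -1=-1→1; -2=+1→0*
  | ply 4: 0 is terminal -1 (X); from 5 depth 12
X moving scores +1; X passing scores -1

zugzwang(5, X) = False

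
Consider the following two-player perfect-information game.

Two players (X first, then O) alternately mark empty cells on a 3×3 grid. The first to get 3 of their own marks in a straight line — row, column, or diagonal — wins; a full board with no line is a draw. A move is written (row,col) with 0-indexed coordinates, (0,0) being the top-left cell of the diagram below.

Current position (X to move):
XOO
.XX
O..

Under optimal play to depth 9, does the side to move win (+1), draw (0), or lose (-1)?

ply 1, X at XOO/.XX/O.. | (1,0)=+1→XOO/XXX/O..*; (2,1)=+1→XOO/.XX/OX.; (2,2)=+1→XOO/.XX/O.X
ply 2: XOO/XXX/O.. is terminal -1 (O); from XOO/.XX/O.. depth 9

value(XOO/.XX/O.., X) = +1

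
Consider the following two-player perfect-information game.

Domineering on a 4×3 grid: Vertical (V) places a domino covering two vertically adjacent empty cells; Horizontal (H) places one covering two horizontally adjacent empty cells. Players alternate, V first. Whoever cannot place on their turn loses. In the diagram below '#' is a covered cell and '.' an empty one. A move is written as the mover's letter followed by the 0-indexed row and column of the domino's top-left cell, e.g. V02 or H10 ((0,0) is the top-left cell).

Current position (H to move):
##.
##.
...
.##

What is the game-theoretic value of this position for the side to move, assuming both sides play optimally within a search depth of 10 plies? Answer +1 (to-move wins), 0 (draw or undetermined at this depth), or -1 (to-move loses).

[##./##./.../.##] H move#1: H20:-1/##./##./##./.##*, H21:-1/##./##./.##/.##
[##./##./##./.##] V move#2: V02:+1/###/###/##./.##*, V12:+1/##./###/###/.##
[###/###/##./.##] end (terminal -1, H#3); searched ##./##./.../.## to 10

value(##./##./.../.##, H) = -1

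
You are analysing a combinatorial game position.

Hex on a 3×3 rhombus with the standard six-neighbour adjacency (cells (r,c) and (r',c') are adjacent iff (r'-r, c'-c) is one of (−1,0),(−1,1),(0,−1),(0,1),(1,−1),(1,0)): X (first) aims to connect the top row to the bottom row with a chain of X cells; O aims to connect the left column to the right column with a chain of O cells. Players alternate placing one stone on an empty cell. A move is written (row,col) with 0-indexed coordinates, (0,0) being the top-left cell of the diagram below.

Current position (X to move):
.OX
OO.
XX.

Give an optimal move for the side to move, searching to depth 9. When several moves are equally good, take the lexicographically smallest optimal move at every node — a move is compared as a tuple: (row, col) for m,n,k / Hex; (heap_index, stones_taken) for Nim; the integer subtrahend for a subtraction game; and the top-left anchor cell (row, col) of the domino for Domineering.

p1 X@[.OX/OO./XX.]: (0,0)[XOX/OO./XX.]-1 (1,2)[.OX/OOX/XX.]+1* (2,2)[.OX/OO./XXX]-1
p2 O@[.OX/OOX/XX.] terminal -1; root [.OX/OO./XX.] d9

X's best at [.OX/OO./XX.]: (1,2)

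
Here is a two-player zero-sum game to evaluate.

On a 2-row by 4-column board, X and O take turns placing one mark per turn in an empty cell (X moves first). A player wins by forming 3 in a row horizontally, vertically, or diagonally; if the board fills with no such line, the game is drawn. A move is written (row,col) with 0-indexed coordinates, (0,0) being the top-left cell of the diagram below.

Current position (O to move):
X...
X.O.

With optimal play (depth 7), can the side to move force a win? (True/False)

p1 O@[X.../X.O.]: (0,1)[XO../X.O.]+0* (0,2)[X.O./X.O.]+0 (0,3)[X..O/X.O.]+0 (1,1)[X.../XOO.]+0 (1,3)[X.../X.OO]+0
p2 X@[XO../X.O.]: (0,2)[XOX./X.O.]+0* (0,3)[XO.X/X.O.]+0 (1,1)[XO../XXO.]+0 (1,3)[XO../X.OX]+0
p3 O@[XOX./X.O.]: (0,3)[XOXO/X.O.]+0* (1,1)[XOX./XOO.]+0 (1,3)[XOX./X.OO]+0
p4 X@[XOXO/X.O.]: (1,1)[XOXO/XXO.]+0* (1,3)[XOXO/X.OX]+0
p5 O@[XOXO/XXO.]: (1,3)[XOXO/XXOO]+0*
p6 X@[XOXO/XXOO] terminal +0; root [X.../X.O.] d7

O winning at [X.../X.O.]: False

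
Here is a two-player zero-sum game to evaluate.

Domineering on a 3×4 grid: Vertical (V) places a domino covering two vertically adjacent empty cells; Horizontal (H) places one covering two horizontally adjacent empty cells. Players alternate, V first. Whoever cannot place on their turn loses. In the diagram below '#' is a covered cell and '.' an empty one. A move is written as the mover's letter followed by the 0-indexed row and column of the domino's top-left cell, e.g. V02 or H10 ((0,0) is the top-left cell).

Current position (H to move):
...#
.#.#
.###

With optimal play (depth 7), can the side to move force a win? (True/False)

ply 1, H at ...#/.#.#/.### | H00=-1→##.#/.#.#/.###*; H01=-1→.###/.#.#/.###
ply 2, V at ##.#/.#.#/.### | V02=+1→####/.###/.###*; V10=+1→##.#/##.#/####
ply 3: ####/.###/.### is terminal -1 (H); from ...#/.#.#/.### depth 7

H winning at [...#/.#.#/.###]: False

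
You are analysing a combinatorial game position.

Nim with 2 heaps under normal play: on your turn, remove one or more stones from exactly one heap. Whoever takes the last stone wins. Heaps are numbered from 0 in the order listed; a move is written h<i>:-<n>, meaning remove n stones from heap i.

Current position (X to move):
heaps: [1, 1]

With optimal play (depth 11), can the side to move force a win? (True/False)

X winning at [(1,1)]: False

ply 1, X at (1,1) | h0:-1=-1→(0,1)*; h1:-1=-1→(1,0)
ply 2, O at (0,1) | h1:-1=+1→(0,0)*
ply 3: (0,0) is terminal -1 (X); from (1,1) depth 11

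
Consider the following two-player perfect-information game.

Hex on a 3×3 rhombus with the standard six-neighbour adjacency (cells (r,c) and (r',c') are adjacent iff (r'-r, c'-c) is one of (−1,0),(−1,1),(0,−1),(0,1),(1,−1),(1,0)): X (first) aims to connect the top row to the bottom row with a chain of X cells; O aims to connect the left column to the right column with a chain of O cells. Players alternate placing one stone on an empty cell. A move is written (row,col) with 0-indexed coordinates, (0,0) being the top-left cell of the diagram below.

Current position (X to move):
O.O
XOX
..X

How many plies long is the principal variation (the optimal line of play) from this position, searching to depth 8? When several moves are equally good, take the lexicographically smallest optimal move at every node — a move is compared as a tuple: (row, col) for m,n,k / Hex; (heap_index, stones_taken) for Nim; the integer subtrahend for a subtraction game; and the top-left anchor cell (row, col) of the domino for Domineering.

PV length from [O.O/XOX/..X]: 2 plies

ply 1, X at O.O/XOX/..X | (0,1)=-1→OXO/XOX/..X*; (2,0)=-1→O.O/XOX/X.X; (2,1)=-1→O.O/XOX/.XX
ply 2, O at OXO/XOX/..X | (2,0)=+1→OXO/XOX/O.X*; (2,1)=-1→OXO/XOX/.OX
ply 3: OXO/XOX/O.X is terminal -1 (X); from O.O/XOX/..X depth 8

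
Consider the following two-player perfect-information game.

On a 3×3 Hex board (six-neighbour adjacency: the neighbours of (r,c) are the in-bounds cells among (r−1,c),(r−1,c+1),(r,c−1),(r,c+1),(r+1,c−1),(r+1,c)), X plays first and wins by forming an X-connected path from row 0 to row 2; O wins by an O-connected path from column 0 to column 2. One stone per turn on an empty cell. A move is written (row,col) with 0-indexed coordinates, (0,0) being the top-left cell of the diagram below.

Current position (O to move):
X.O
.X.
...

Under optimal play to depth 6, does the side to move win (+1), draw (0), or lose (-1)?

p1 O@[X.O/.X./...]: (0,1)[XOO/.X./...]-1* (1,0)[X.O/OX./...]-1 (1,2)[X.O/.XO/...]-1 (2,0)[X.O/.X./O..]-1 (2,1)[X.O/.X./.O.]-1 (2,2)[X.O/.X./..O]-1
p2 X@[XOO/.X./...]: (1,0)[XOO/XX./...]+1* (1,2)[XOO/.XX/...]-1 (2,0)[XOO/.X./X..]-1 (2,1)[XOO/.X./.X.]-1 (2,2)[XOO/.X./..X]-1
p3 O@[XOO/XX./...]: (1,2)[XOO/XXO/...]-1* (2,0)[XOO/XX./O..]-1 (2,1)[XOO/XX./.O.]-1 (2,2)[XOO/XX./..O]-1
p4 X@[XOO/XXO/...]: (2,0)[XOO/XXO/X..]+1* (2,1)[XOO/XXO/.X.]+1 (2,2)[XOO/XXO/..X]+1
p5 O@[XOO/XXO/X..] terminal -1; root [X.O/.X./...] d6

value(X.O/.X./..., O) = -1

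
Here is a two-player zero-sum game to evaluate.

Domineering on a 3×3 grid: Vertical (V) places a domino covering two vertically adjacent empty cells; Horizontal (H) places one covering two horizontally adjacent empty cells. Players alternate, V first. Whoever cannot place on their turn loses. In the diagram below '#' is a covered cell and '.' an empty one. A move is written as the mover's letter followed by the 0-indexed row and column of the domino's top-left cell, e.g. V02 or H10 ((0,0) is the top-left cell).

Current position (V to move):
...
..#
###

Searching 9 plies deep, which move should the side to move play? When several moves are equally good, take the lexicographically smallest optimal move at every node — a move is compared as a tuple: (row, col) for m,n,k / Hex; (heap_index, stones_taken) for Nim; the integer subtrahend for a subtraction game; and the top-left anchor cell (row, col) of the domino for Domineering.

ply 1, V at .../..#/### | V00=-1→#../#.#/###; V01=+1→.#./.##/###*
ply 2: .#./.##/### is terminal -1 (H); from .../..#/### depth 9

V's best at [.../..#/###]: V01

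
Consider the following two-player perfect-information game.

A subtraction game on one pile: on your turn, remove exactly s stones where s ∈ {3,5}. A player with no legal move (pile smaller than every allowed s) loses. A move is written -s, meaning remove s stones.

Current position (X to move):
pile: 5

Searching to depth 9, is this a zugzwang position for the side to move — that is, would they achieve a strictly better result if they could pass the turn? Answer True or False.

zugzwang(5, X) = False

ply 1, X at 5 | -3=+1→2*; -5=+1→0
ply 2: 2 is terminal -1 (O); from 5 depth 9
suppose X passes — search the same position with O to move:
pass> ply 1, O at 5 | -3=+1→2*; -5=+1→0
pass> ply 2: 2 is terminal -1 (X); from 5 depth 9
for X: play +1, pass -1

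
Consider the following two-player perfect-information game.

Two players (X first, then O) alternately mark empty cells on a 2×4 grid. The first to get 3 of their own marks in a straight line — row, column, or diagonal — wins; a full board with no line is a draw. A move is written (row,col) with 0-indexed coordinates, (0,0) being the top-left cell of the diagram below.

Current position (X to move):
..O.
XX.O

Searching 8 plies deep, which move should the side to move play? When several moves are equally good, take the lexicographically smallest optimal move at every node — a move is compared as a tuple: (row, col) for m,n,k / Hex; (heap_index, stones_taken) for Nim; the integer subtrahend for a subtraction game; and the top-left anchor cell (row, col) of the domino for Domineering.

X's best at [..O./XX.O]: (1,2)

p1 X@[..O./XX.O]: (0,0)[X.O./XX.O]+0 (0,1)[.XO./XX.O]+0 (0,3)[..OX/XX.O]+0 (1,2)[..O./XXXO]+1*
p2 O@[..O./XXXO] terminal -1; root [..O./XX.O] d8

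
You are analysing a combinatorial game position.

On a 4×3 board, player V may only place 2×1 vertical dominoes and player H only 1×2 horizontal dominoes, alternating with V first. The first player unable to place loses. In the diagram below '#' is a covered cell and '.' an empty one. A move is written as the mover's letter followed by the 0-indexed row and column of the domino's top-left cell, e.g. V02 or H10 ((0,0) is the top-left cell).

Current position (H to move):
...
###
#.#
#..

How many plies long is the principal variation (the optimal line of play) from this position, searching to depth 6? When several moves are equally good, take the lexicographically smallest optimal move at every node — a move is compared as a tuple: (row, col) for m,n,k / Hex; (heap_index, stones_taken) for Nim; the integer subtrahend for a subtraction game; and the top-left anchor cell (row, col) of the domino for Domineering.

PV length from [.../###/#.#/#..]: 1 ply

ply 1, H at .../###/#.#/#.. | H00=-1→##./###/#.#/#..; H01=-1→.##/###/#.#/#..; H31=+1→.../###/#.#/###*
ply 2: .../###/#.#/### is terminal -1 (V); from .../###/#.#/#.. depth 6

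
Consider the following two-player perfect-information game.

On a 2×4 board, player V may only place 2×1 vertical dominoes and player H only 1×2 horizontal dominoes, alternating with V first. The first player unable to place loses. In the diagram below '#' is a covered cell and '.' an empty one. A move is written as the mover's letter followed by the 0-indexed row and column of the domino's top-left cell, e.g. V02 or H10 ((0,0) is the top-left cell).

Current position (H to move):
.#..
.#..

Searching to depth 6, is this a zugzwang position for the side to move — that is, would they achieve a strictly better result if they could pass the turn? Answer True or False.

p1 H@[.#../.#..]: H02[.###/.#..]+1* H12[.#../.###]+1
p2 V@[.###/.#..]: V00[####/##..]-1*
p3 H@[####/##..]: H12[####/####]+1*
p4 V@[####/####] terminal -1; root [.#../.#..] d6
suppose H passes — search the same position with V to move:
pass> p1 V@[.#../.#..]: V00[##../##..]-1 V02[.##./.##.]+1* V03[.#.#/.#.#]+1
pass> p2 H@[.##./.##.] terminal -1; root [.#../.#..] d6
for H: play +1, pass -1

zugzwang(.#../.#.., H) = False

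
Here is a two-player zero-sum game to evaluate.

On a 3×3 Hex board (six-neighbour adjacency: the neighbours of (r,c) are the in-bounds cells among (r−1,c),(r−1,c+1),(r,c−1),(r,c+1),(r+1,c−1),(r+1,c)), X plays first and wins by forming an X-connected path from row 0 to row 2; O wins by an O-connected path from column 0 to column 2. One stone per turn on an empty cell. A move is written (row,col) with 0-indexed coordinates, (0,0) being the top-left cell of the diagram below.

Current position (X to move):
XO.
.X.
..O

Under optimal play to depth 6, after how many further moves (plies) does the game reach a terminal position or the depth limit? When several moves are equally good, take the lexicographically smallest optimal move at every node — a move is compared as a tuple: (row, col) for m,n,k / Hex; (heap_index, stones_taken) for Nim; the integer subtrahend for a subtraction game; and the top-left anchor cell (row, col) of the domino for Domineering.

PV length from [XO./.X./..O]: 5 plies

p1 X@[XO./.X./..O]: (0,2)[XOX/.X./..O]+1* (1,0)[XO./XX./..O]+1 (1,2)[XO./.XX/..O]+1 (2,0)[XO./.X./X.O]+1 (2,1)[XO./.X./.XO]+1
p2 O@[XOX/.X./..O]: (1,0)[XOX/OX./..O]-1* (1,2)[XOX/.XO/..O]-1 (2,0)[XOX/.X./O.O]-1 (2,1)[XOX/.X./.OO]-1
p3 X@[XOX/OX./..O]: (1,2)[XOX/OXX/..O]+1* (2,0)[XOX/OX./X.O]+1 (2,1)[XOX/OX./.XO]+1
p4 O@[XOX/OXX/..O]: (2,0)[XOX/OXX/O.O]-1* (2,1)[XOX/OXX/.OO]-1
p5 X@[XOX/OXX/O.O]: (2,1)[XOX/OXX/OXO]+1*
p6 O@[XOX/OXX/OXO] terminal -1; root [XO./.X./..O] d6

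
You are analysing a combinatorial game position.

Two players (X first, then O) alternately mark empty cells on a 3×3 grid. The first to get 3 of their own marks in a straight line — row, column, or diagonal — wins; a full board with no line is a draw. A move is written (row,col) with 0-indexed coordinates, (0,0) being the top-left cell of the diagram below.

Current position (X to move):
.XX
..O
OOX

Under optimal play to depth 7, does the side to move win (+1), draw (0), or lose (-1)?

[.XX/..O/OOX] X move#1: (0,0):+1/XXX/..O/OOX*, (1,0):+0/.XX/X.O/OOX, (1,1):+0/.XX/.XO/OOX
[XXX/..O/OOX] end (terminal -1, O#2); searched .XX/..O/OOX to 7

value(.XX/..O/OOX, X) = +1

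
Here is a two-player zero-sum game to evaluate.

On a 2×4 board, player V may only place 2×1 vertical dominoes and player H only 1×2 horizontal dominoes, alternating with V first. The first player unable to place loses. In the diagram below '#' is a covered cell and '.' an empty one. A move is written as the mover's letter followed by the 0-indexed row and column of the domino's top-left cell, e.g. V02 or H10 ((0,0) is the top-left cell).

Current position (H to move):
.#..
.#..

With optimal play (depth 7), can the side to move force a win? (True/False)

ply 1, H at .#../.#.. | H02=+1→.###/.#..*; H12=+1→.#../.###
ply 2, V at .###/.#.. | V00=-1→####/##..*
ply 3, H at ####/##.. | H12=+1→####/####*
ply 4: ####/#### is terminal -1 (V); from .#../.#.. depth 7

H winning at [.#../.#..]: True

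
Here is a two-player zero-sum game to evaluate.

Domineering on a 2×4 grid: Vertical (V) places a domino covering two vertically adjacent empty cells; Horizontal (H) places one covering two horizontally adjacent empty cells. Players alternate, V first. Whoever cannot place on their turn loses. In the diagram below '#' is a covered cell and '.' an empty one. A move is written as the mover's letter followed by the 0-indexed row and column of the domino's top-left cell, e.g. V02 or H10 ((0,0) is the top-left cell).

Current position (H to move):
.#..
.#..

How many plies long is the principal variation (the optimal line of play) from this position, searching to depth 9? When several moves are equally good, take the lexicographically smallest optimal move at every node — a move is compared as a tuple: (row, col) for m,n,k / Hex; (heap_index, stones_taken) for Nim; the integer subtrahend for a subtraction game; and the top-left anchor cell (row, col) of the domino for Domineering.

[.#../.#..] H move#1: H02:+1/.###/.#..*, H12:+1/.#../.###
[.###/.#..] V move#2: V00:-1/####/##..*
[####/##..] H move#3: H12:+1/####/####*
[####/####] end (terminal -1, V#4); searched .#../.#.. to 9

PV length from [.#../.#..]: 3 plies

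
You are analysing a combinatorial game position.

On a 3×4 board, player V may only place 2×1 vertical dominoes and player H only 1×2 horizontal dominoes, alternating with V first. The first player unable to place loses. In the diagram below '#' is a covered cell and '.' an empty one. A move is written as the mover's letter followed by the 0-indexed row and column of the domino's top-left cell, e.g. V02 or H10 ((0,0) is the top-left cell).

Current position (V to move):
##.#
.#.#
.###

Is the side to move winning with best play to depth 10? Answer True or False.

ply 1, V at ##.#/.#.#/.### | V02=+1→####/.###/.###*; V10=+1→##.#/##.#/####
ply 2: ####/.###/.### is terminal -1 (H); from ##.#/.#.#/.### depth 10

V winning at [##.#/.#.#/.###]: True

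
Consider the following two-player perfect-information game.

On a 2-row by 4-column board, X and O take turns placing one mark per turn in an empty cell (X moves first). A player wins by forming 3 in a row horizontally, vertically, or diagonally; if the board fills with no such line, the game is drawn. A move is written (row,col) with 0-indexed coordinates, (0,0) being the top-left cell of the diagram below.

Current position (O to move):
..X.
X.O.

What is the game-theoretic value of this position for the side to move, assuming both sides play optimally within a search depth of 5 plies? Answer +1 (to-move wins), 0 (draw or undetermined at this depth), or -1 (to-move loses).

ply 1, O at ..X./X.O. | (0,0)=+0→O.X./X.O.*; (0,1)=+0→.OX./X.O.; (0,3)=+0→..XO/X.O.; (1,1)=+0→..X./XOO.; (1,3)=+0→..X./X.OO
ply 2, X at O.X./X.O. | (0,1)=+0→OXX./X.O.*; (0,3)=+0→O.XX/X.O.; (1,1)=+0→O.X./XXO.; (1,3)=+0→O.X./X.OX
ply 3, O at OXX./X.O. | (0,3)=+0→OXXO/X.O.*; (1,1)=-1→OXX./XOO.; (1,3)=-1→OXX./X.OO
ply 4, X at OXXO/X.O. | (1,1)=+0→OXXO/XXO.*; (1,3)=+0→OXXO/X.OX
ply 5, O at OXXO/XXO. | (1,3)=+0→OXXO/XXOO*
ply 6: OXXO/XXOO is terminal +0 (X); from ..X./X.O. depth 5

value(..X./X.O., O) = 0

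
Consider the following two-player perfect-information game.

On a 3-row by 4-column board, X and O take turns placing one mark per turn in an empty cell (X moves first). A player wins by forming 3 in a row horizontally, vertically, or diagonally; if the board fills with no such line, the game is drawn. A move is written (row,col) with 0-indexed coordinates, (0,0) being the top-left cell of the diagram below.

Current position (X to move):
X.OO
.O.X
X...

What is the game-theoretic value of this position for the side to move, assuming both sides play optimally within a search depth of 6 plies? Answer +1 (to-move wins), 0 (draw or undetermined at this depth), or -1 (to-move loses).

p1 X@[X.OO/.O.X/X...]: (0,1)[XXOO/.O.X/X...]+0 (1,0)[X.OO/XO.X/X...]+1* (1,2)[X.OO/.OXX/X...]-1 (2,1)[X.OO/.O.X/XX..]-1 (2,2)[X.OO/.O.X/X.X.]-1 (2,3)[X.OO/.O.X/X..X]-1
p2 O@[X.OO/XO.X/X...] terminal -1; root [X.OO/.O.X/X...] d6

value(X.OO/.O.X/X..., X) = +1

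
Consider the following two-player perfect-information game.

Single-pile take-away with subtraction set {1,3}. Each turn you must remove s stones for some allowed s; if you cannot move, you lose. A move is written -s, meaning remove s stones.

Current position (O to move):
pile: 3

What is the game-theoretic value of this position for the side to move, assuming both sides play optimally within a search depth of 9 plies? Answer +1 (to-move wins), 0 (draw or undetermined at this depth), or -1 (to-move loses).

[3] O move#1: -1:+1/2*, -3:+1/0
[2] X move#2: -1:-1/1*
[1] O move#3: -1:+1/0*
[0] end (terminal -1, X#4); searched 3 to 9

value(3, O) = +1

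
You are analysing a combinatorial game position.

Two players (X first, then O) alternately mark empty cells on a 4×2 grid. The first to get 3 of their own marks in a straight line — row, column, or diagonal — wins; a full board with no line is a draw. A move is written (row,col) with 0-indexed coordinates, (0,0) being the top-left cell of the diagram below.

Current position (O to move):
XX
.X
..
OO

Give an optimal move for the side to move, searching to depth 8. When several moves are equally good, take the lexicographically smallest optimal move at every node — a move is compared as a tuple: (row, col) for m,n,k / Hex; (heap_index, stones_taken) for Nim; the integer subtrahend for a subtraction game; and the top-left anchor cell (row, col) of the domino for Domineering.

O's best at [XX/.X/../OO]: (2,1)

p1 O@[XX/.X/../OO]: (1,0)[XX/OX/../OO]-1 (2,0)[XX/.X/O./OO]-1 (2,1)[XX/.X/.O/OO]+0*
p2 X@[XX/.X/.O/OO]: (1,0)[XX/XX/.O/OO]+0* (2,0)[XX/.X/XO/OO]+0
p3 O@[XX/XX/.O/OO]: (2,0)[XX/XX/OO/OO]+0*
p4 X@[XX/XX/OO/OO] terminal +0; root [XX/.X/../OO] d8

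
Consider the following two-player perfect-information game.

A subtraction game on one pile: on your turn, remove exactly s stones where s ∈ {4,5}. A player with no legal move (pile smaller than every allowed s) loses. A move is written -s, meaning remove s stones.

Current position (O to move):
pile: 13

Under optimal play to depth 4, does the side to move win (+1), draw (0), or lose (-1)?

[13] O move#1: -4:+1/9*, -5:-1/8
[9] X move#2: -4:-1/5*, -5:-1/4
[5] O move#3: -4:+1/1*, -5:+1/0
[1] end (terminal -1, X#4); searched 13 to 4

value(13, O) = +1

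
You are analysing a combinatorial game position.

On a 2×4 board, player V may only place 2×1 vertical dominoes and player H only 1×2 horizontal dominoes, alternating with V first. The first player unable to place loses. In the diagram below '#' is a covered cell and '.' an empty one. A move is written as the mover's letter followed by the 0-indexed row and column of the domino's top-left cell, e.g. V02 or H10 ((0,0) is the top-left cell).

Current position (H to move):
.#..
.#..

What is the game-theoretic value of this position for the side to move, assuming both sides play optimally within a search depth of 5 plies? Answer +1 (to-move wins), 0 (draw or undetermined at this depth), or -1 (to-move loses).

[.#../.#..] H move#1: H02:+1/.###/.#..*, H12:+1/.#../.###
[.###/.#..] V move#2: V00:-1/####/##..*
[####/##..] H move#3: H12:+1/####/####*
[####/####] end (terminal -1, V#4); searched .#../.#.. to 5

value(.#../.#.., H) = +1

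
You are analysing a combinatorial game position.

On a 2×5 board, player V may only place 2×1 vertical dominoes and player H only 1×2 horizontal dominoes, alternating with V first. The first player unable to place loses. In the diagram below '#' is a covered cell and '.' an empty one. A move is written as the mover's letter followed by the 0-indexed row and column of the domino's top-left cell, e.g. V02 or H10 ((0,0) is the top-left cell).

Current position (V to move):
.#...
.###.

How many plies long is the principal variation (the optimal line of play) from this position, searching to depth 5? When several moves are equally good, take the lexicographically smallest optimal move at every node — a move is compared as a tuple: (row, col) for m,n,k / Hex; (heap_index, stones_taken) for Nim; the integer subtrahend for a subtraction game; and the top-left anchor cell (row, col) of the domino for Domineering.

ply 1, V at .#.../.###. | V00=-1→##.../####.; V04=+1→.#..#/.####*
ply 2, H at .#..#/.#### | H02=-1→.####/.####*
ply 3, V at .####/.#### | V00=+1→#####/#####*
ply 4: #####/##### is terminal -1 (H); from .#.../.###. depth 5

PV length from [.#.../.###.]: 3 plies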